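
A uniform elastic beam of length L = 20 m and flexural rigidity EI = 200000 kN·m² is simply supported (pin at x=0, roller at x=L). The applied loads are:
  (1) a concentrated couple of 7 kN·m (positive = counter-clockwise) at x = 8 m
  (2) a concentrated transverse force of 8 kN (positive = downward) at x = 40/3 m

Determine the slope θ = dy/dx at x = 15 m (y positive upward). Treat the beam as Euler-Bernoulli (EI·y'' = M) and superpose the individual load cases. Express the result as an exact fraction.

θ(15) = 398863/648000000 rad

Load 1 — applied couple M₀=7 kN·m at a=8 m (b=L-a=12):
  θ_1 = (M₀x²/(2L)-M₀(x-a)+C₁)/EI  [x>a] with C₁=M₀(3b²-L²)/(6L)=28/15 = (7·15²/(2·20)-7·(15-8)+(28/15))/200000 = -931/24000000 rad
Load 2 — point force P=8 kN at a=40/3 m (b=L-a=20/3):
  θ_2 = -Pa(2L²-6Lx+3x²+a²)/(6LEI)  [x>a] = -8·(40/3)·(2·20²-6·20·15+3·15²+(40/3)²)/(6·20·200000) = 53/81000 rad
Superposition: θ = Σ θ_i = 398863/648000000 rad ≈ 0.000616 rad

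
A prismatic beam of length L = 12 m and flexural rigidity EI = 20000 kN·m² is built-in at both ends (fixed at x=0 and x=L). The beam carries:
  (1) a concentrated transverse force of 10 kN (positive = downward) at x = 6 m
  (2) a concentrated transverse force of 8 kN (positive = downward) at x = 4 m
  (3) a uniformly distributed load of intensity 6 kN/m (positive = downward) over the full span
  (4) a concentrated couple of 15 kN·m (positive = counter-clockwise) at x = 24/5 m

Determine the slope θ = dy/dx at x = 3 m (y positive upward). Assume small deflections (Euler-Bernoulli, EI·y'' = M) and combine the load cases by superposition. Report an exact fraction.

Load 1 — point force P=10 kN at a=6 m (b=L-a=6):
  θ_1 = -Pb²x(2aL-(3a+b)x)/(2L³EI)  [x≤a] = -10·6²·3·(2·6·12-(3·6+6)·3)/(2·12³·20000) = -9/8000 rad
Load 2 — point force P=8 kN at a=4 m (b=L-a=8):
  θ_2 = -Pb²x(2aL-(3a+b)x)/(2L³EI)  [x≤a] = -8·8²·3·(2·4·12-(3·4+8)·3)/(2·12³·20000) = -1/1250 rad
Load 3 — uniform load w=6 kN/m over full span:
  θ_3 = -wx(L-x)(L-2x)/(12EI) = -6·3·(12-3)·(12-2·3)/(12·20000) = -81/20000 rad
Load 4 — applied couple M₀=15 kN·m at a=24/5 m (b=L-a=36/5):
  θ_4 = (R_Ax²/2 - M_Ax)/EI  [x≤a] with R_A=9/5, M_A=9/5 = ((9/5)·3²/2 - (9/5)·3)/20000 = 27/200000 rad
Superposition: θ = Σ θ_i = -73/12500 rad ≈ -0.005840 rad

θ(3) = -73/12500 rad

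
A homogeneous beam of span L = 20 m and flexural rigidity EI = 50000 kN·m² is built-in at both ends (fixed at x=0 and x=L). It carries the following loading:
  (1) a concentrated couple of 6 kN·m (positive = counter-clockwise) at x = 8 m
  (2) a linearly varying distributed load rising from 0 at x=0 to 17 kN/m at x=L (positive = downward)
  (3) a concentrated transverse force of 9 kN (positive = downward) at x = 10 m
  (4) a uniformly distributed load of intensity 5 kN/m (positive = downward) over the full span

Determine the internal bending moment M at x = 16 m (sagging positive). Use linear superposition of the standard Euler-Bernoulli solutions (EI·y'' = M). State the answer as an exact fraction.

Load 1 — applied couple M₀=6 kN·m at a=8 m (b=L-a=12):
  M_1 = R_Ax - M_A - M₀  [x>a] with R_A=54/125, M_A=18/25 = (54/125)·16 - (18/25) - 6 = 24/125 kN·m
Load 2 — triangular load w₀=17 kN/m (0→w₀ over full span):
  M_2 = 3w₀Lx/20 - w₀L²/30 - w₀x³/(6L) = 3·17·20·16/20 - 17·20²/30 - 17·16³/(6·20) = 136/15 kN·m
Load 3 — point force P=9 kN at a=10 m (b=L-a=10):
  M_3 = Pa²(a+3b)(L-x)/L³ - Pa²b/L²  [x>a] = 9·10²·(10+3·10)·(20-16)/20³ - 9·10²·10/20² = -9/2 kN·m
Load 4 — uniform load w=5 kN/m over full span:
  M_4 = wLx/2 - wL²/12 - wx²/2 = 5·20·16/2 - 5·20²/12 - 5·16²/2 = -20/3 kN·m
Superposition: M = Σ M_i = -477/250 kN·m ≈ -1.908000 kN·m

M(16) = -477/250 kN·m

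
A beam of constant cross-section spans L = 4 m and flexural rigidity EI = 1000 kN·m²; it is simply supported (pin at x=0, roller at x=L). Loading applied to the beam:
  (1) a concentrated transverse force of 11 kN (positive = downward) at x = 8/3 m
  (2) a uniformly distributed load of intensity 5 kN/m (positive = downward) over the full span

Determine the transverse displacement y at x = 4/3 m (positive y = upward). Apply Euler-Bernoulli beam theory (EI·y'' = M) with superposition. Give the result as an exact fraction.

y(4/3) = -748/30375 m

Load 1 — point force P=11 kN at a=8/3 m (b=L-a=4/3):
  y_1 = -Pbx(L²-b²-x²)/(6LEI)  [x≤a] = -11·(4/3)·(4/3)·(4²-(4/3)²-(4/3)²)/(6·4·1000) = -308/30375 m
Load 2 — uniform load w=5 kN/m over full span:
  y_2 = -wx(L³-2Lx²+x³)/(24EI) = -5·(4/3)·(4³-2·4·(4/3)²+(4/3)³)/(24·1000) = -88/6075 m
Superposition: y = Σ y_i = -748/30375 m ≈ -0.024626 m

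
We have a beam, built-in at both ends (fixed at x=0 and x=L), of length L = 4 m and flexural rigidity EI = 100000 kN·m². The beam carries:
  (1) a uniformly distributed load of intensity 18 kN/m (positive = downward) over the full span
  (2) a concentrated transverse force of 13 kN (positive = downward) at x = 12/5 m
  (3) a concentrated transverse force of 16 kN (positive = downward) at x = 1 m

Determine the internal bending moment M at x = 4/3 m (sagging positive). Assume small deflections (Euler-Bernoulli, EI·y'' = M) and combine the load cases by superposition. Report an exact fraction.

Load 1 — uniform load w=18 kN/m over full span:
  M_1 = wLx/2 - wL²/12 - wx²/2 = 18·4·(4/3)/2 - 18·4²/12 - 18·(4/3)²/2 = 8 kN·m
Load 2 — point force P=13 kN at a=12/5 m (b=L-a=8/5):
  M_2 = Pb²(3a+b)x/L³ - Pab²/L²  [x≤a] = 13·(8/5)²·(3·(12/5)+(8/5))·(4/3)/4³ - 13·(12/5)·(8/5)²/4² = 416/375 kN·m
Load 3 — point force P=16 kN at a=1 m (b=L-a=3):
  M_3 = Pa²(a+3b)(L-x)/L³ - Pa²b/L²  [x>a] = 16·1²·(1+3·3)·(4-(4/3))/4³ - 16·1²·3/4² = 11/3 kN·m
Superposition: M = Σ M_i = 1597/125 kN·m ≈ 12.776000 kN·m

M(4/3) = 1597/125 kN·m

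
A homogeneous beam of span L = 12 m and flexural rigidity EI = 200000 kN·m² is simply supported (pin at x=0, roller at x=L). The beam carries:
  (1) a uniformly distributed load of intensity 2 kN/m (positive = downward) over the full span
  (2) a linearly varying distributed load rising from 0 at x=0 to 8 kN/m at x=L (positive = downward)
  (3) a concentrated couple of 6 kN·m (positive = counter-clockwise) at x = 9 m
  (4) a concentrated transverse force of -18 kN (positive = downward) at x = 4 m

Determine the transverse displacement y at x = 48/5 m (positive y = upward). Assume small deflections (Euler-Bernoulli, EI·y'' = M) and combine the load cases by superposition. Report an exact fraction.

y(48/5) = -11288463/3125000000 m

Load 1 — uniform load w=2 kN/m over full span:
  y_1 = -wx(L³-2Lx²+x³)/(24EI) = -2·(48/5)·(12³-2·12·(48/5)²+(48/5)³)/(24·200000) = -3132/1953125 m
Load 2 — triangular load w₀=8 kN/m (0→w₀ over full span):
  y_2 = -w₀x(7L⁴-10L²x²+3x⁴)/(360LEI) = -8·(48/5)·(7·12⁴-10·12²·(48/5)²+3·(48/5)⁴)/(360·12·200000) = -164592/48828125 m
Load 3 — applied couple M₀=6 kN·m at a=9 m (b=L-a=3):
  y_3 = (M₀x³/(6L)-M₀(x-a)²/2+C₁x)/EI  [x>a] with C₁=M₀(3b²-L²)/(6L)=-39/4 = (6·(48/5)³/(6·12)-6·((48/5)-9)²/2+(-39/4)·(48/5))/200000 = -2619/25000000 m
Load 4 — point force P=-18 kN at a=4 m (b=L-a=8):
  y_4 = -Pa(L-x)(2Lx-a²-x²)/(6LEI)  [x>a] = -(-18)·4·(12-(48/5))·(2·12·(48/5)-4²-(48/5)²)/(6·12·200000) = 573/390625 m
Superposition: y = Σ y_i = -11288463/3125000000 m ≈ -0.003612 m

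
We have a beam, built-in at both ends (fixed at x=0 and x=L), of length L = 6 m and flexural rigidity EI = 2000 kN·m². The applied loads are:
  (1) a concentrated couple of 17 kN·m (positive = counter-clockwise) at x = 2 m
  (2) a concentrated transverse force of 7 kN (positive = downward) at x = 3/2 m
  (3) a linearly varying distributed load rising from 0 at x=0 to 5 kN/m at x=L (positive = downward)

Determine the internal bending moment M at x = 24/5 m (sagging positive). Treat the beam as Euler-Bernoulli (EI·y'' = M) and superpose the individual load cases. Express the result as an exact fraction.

Load 1 — applied couple M₀=17 kN·m at a=2 m (b=L-a=4):
  M_1 = R_Ax - M_A - M₀  [x>a] with R_A=34/9, M_A=0 = (34/9)·(24/5) - 0 - 17 = 17/15 kN·m
Load 2 — point force P=7 kN at a=3/2 m (b=L-a=9/2):
  M_2 = Pa²(a+3b)(L-x)/L³ - Pa²b/L²  [x>a] = 7·(3/2)²·((3/2)+3·(9/2))·(6-(24/5))/6³ - 7·(3/2)²·(9/2)/6² = -21/32 kN·m
Load 3 — triangular load w₀=5 kN/m (0→w₀ over full span):
  M_3 = 3w₀Lx/20 - w₀L²/30 - w₀x³/(6L) = 3·5·6·(24/5)/20 - 5·6²/30 - 5·(24/5)³/(6·6) = 6/25 kN·m
Superposition: M = Σ M_i = 1721/2400 kN·m ≈ 0.717083 kN·m

M(24/5) = 1721/2400 kN·m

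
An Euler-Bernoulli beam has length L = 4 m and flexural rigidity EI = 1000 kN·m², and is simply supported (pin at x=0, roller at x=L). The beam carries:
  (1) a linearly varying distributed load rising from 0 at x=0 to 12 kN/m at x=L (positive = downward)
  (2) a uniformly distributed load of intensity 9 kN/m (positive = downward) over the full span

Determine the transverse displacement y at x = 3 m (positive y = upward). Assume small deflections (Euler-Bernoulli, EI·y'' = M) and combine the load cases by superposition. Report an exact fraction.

Load 1 — triangular load w₀=12 kN/m (0→w₀ over full span):
  y_1 = -w₀x(7L⁴-10L²x²+3x⁴)/(360LEI) = -12·3·(7·4⁴-10·4²·3²+3·3⁴)/(360·4·1000) = -119/8000 m
Load 2 — uniform load w=9 kN/m over full span:
  y_2 = -wx(L³-2Lx²+x³)/(24EI) = -9·3·(4³-2·4·3²+3³)/(24·1000) = -171/8000 m
Superposition: y = Σ y_i = -29/800 m ≈ -0.036250 m

y(3) = -29/800 m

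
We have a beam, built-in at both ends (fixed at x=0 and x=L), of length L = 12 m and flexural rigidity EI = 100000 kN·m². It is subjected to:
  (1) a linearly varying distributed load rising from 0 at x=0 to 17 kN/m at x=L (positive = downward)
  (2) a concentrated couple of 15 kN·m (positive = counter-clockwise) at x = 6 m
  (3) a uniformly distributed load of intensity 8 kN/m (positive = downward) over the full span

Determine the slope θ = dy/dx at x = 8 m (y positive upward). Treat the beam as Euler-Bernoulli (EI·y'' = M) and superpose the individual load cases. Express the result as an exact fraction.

Load 1 — triangular load w₀=17 kN/m (0→w₀ over full span):
  θ_1 = -w₀(2x(L-x)(L-2x)(x+2L)+x²(L-x)²)/(120LEI) = -17·(2·8·(12-8)·(12-2·8)·(8+2·12)+8²·(12-8)²)/(120·12·100000) = 119/140625 rad
Load 2 — applied couple M₀=15 kN·m at a=6 m (b=L-a=6):
  θ_2 = (R_Ax²/2 - M_Ax - M₀(x-a))/EI  [x>a] with R_A=15/8, M_A=15/4 = ((15/8)·8²/2 - (15/4)·8 - 15·(8-6))/100000 = 0 rad
Load 3 — uniform load w=8 kN/m over full span:
  θ_3 = -wx(L-x)(L-2x)/(12EI) = -8·8·(12-8)·(12-2·8)/(12·100000) = 8/9375 rad
Superposition: θ = Σ θ_i = 239/140625 rad ≈ 0.001700 rad

θ(8) = 239/140625 rad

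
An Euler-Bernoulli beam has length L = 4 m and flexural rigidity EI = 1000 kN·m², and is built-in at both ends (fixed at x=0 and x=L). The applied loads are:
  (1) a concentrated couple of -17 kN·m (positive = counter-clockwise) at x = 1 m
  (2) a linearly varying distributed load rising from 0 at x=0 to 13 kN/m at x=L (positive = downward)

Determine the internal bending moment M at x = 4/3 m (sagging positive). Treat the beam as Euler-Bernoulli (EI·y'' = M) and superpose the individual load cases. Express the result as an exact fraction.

Load 1 — applied couple M₀=-17 kN·m at a=1 m (b=L-a=3):
  M_1 = R_Ax - M_A - M₀  [x>a] with R_A=-153/32, M_A=51/16 = (-153/32)·(4/3) - (51/16) - (-17) = 119/16 kN·m
Load 2 — triangular load w₀=13 kN/m (0→w₀ over full span):
  M_2 = 3w₀Lx/20 - w₀L²/30 - w₀x³/(6L) = 3·13·4·(4/3)/20 - 13·4²/30 - 13·(4/3)³/(6·4) = 884/405 kN·m
Superposition: M = Σ M_i = 62339/6480 kN·m ≈ 9.620216 kN·m

M(4/3) = 62339/6480 kN·m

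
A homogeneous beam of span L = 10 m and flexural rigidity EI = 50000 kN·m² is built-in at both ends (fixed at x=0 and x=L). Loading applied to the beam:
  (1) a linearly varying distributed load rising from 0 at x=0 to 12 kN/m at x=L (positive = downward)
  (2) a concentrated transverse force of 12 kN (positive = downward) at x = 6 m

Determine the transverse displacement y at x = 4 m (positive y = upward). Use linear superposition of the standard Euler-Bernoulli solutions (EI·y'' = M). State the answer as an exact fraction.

Load 1 — triangular load w₀=12 kN/m (0→w₀ over full span):
  y_1 = -w₀x²(L-x)²(x+2L)/(120LEI) = -12·4²·(10-4)²·(4+2·10)/(120·10·50000) = -216/78125 m
Load 2 — point force P=12 kN at a=6 m (b=L-a=4):
  y_2 = -Pb²x²(3aL-(3a+b)x)/(6L³EI)  [x≤a] = -12·4²·4²·(3·6·10-(3·6+4)·4)/(6·10³·50000) = -368/390625 m
Superposition: y = Σ y_i = -1448/390625 m ≈ -0.003707 m

y(4) = -1448/390625 m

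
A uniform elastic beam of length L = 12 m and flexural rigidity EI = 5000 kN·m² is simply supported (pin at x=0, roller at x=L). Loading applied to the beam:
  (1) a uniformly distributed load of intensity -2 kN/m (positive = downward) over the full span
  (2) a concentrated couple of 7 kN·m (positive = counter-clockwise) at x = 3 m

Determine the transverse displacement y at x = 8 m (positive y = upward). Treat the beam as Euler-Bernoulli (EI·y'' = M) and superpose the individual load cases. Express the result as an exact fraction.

y(8) = 1831/18000 m

Load 1 — uniform load w=-2 kN/m over full span:
  y_1 = -wx(L³-2Lx²+x³)/(24EI) = -(-2)·8·(12³-2·12·8²+8³)/(24·5000) = 176/1875 m
Load 2 — applied couple M₀=7 kN·m at a=3 m (b=L-a=9):
  y_2 = (M₀x³/(6L)-M₀(x-a)²/2+C₁x)/EI  [x>a] with C₁=M₀(3b²-L²)/(6L)=77/8 = (7·8³/(6·12)-7·(8-3)²/2+(77/8)·8)/5000 = 707/90000 m
Superposition: y = Σ y_i = 1831/18000 m ≈ 0.101722 m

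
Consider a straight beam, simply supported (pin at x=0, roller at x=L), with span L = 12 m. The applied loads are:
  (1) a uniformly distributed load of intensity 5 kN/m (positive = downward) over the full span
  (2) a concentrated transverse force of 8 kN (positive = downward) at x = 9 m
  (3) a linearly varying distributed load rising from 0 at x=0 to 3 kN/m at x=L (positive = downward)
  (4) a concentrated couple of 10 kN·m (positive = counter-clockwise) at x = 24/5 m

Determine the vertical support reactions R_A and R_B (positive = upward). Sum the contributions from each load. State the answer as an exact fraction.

Load 1 — uniform load w=5 kN/m over full span:
  R_A = wL/2 = 5·12/2 = 30 kN
  R_B = wL/2 = 5·12/2 = 30 kN
Load 2 — point force P=8 kN at a=9 m (b=L-a=3):
  R_A = Pb/L = 8·3/12 = 2 kN
  R_B = Pa/L = 8·9/12 = 6 kN
Load 3 — triangular load w₀=3 kN/m (0→w₀ over full span):
  R_A = w₀L/6 = 3·12/6 = 6 kN
  R_B = w₀L/3 = 3·12/3 = 12 kN
Load 4 — applied couple M₀=10 kN·m at a=24/5 m (b=L-a=36/5):
  R_A = M₀/L = 10/12 = 5/6 kN
  R_B = -M₀/L = -10/12 = -5/6 kN
Superposition: R_A = 233/6 kN, R_B = 283/6 kN

R_A = 233/6 kN, R_B = 283/6 kN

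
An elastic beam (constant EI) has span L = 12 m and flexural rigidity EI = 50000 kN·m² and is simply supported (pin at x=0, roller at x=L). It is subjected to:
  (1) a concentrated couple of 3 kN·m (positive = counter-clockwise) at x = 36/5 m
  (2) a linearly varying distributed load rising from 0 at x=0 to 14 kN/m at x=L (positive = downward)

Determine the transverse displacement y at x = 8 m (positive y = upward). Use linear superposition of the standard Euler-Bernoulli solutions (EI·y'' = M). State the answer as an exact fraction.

y(8) = -47729/1406250 m

Load 1 — applied couple M₀=3 kN·m at a=36/5 m (b=L-a=24/5):
  y_1 = (M₀x³/(6L)-M₀(x-a)²/2+C₁x)/EI  [x>a] with C₁=M₀(3b²-L²)/(6L)=-78/25 = (3·8³/(6·12)-3·(8-(36/5))²/2+(-78/25)·8)/50000 = -43/468750 m
Load 2 — triangular load w₀=14 kN/m (0→w₀ over full span):
  y_2 = -w₀x(7L⁴-10L²x²+3x⁴)/(360LEI) = -14·8·(7·12⁴-10·12²·8²+3·8⁴)/(360·12·50000) = -952/28125 m
Superposition: y = Σ y_i = -47729/1406250 m ≈ -0.033941 m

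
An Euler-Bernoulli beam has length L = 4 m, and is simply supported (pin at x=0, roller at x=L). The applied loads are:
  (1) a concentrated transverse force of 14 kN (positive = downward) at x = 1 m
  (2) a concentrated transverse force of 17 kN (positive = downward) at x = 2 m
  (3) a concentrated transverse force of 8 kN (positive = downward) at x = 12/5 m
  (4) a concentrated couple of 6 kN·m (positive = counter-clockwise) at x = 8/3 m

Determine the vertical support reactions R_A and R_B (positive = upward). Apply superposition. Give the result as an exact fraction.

R_A = 237/10 kN, R_B = 153/10 kN

Load 1 — point force P=14 kN at a=1 m (b=L-a=3):
  R_A = Pb/L = 14·3/4 = 21/2 kN
  R_B = Pa/L = 14·1/4 = 7/2 kN
Load 2 — point force P=17 kN at a=2 m (b=L-a=2):
  R_A = Pb/L = 17·2/4 = 17/2 kN
  R_B = Pa/L = 17·2/4 = 17/2 kN
Load 3 — point force P=8 kN at a=12/5 m (b=L-a=8/5):
  R_A = Pb/L = 8·(8/5)/4 = 16/5 kN
  R_B = Pa/L = 8·(12/5)/4 = 24/5 kN
Load 4 — applied couple M₀=6 kN·m at a=8/3 m (b=L-a=4/3):
  R_A = M₀/L = 6/4 = 3/2 kN
  R_B = -M₀/L = -6/4 = -3/2 kN
Superposition: R_A = 237/10 kN, R_B = 153/10 kN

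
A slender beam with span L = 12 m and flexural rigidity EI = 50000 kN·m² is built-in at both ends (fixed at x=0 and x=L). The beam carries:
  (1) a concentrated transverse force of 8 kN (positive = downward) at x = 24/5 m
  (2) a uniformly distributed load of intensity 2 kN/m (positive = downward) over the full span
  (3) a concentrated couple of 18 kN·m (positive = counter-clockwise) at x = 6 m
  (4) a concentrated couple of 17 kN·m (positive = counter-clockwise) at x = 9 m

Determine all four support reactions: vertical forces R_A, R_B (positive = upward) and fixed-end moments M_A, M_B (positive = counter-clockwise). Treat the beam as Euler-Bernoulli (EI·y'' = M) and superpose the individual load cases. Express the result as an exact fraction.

Load 1 — point force P=8 kN at a=24/5 m (b=L-a=36/5):
  R_A = Pb²(3a+b)/L³ = 8·(36/5)²·(3·(24/5)+(36/5))/12³ = 648/125 kN
  M_A = Pab²/L² = 8·(24/5)·(36/5)²/12² = 1728/125 kN·m
  R_B = Pa²(a+3b)/L³ = 8·(24/5)²·((24/5)+3·(36/5))/12³ = 352/125 kN
  M_B = -Pa²b/L² = -8·(24/5)²·(36/5)/12² = -1152/125 kN·m
Load 2 — uniform load w=2 kN/m over full span:
  R_A = wL/2 = 2·12/2 = 12 kN
  M_A = wL²/12 = 2·12²/12 = 24 kN·m
  R_B = wL/2 = 2·12/2 = 12 kN
  M_B = -wL²/12 = -2·12²/12 = -24 kN·m
Load 3 — applied couple M₀=18 kN·m at a=6 m (b=L-a=6):
  R_A = 6M₀ab/L³ = 6·18·6·6/12³ = 9/4 kN
  M_A = M₀b(2a-b)/L² = 18·6·(2·6-6)/12² = 9/2 kN·m
  R_B = -6M₀ab/L³ = -6·18·6·6/12³ = -9/4 kN
  M_B = M₀a(2b-a)/L² = 18·6·(2·6-6)/12² = 9/2 kN·m
Load 4 — applied couple M₀=17 kN·m at a=9 m (b=L-a=3):
  R_A = 6M₀ab/L³ = 6·17·9·3/12³ = 51/32 kN
  M_A = M₀b(2a-b)/L² = 17·3·(2·9-3)/12² = 85/16 kN·m
  R_B = -6M₀ab/L³ = -6·17·9·3/12³ = -51/32 kN
  M_B = M₀a(2b-a)/L² = 17·9·(2·3-9)/12² = -51/16 kN·m
Superposition: R_A = 84111/4000 kN, M_A = 95273/2000 kN·m, R_B = 43889/4000 kN, M_B = -63807/2000 kN·m

R_A = 84111/4000 kN, M_A = 95273/2000 kN·m, R_B = 43889/4000 kN, M_B = -63807/2000 kN·m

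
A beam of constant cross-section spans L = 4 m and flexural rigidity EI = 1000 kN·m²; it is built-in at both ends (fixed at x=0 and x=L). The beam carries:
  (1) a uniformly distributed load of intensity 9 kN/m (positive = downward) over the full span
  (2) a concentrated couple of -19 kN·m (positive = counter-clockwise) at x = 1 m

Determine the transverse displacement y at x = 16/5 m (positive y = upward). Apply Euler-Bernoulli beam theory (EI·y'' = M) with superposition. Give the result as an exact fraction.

Load 1 — uniform load w=9 kN/m over full span:
  y_1 = -wx²(L-x)²/(24EI) = -9·(16/5)²·(4-(16/5))²/(24·1000) = -192/78125 m
Load 2 — applied couple M₀=-19 kN·m at a=1 m (b=L-a=3):
  y_2 = (R_Ax³/6 - M_Ax²/2 - M₀(x-a)²/2)/EI  [x>a] with R_A=-171/32, M_A=57/16 = ((-171/32)·(16/5)³/6 - (57/16)·(16/5)²/2 - (-19)·((16/5)-1)²/2)/1000 = -361/250000 m
Superposition: y = Σ y_i = -4877/1250000 m ≈ -0.003902 m

y(16/5) = -4877/1250000 m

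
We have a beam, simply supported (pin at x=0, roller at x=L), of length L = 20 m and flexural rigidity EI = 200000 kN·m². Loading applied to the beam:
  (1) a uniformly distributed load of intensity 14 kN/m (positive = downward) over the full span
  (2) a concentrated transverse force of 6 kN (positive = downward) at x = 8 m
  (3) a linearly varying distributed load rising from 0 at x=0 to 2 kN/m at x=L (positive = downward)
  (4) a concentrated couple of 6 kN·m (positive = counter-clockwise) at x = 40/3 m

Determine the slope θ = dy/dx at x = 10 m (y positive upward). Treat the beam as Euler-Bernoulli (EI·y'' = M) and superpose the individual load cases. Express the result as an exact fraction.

Load 1 — uniform load w=14 kN/m over full span:
  θ_1 = -w(L³-6Lx²+4x³)/(24EI) = -14·(20³-6·20·10²+4·10³)/(24·200000) = 0 rad
Load 2 — point force P=6 kN at a=8 m (b=L-a=12):
  θ_2 = -Pa(2L²-6Lx+3x²+a²)/(6LEI)  [x>a] = -6·8·(2·20²-6·20·10+3·10²+8²)/(6·20·200000) = 9/125000 rad
Load 3 — triangular load w₀=2 kN/m (0→w₀ over full span):
  θ_3 = -w₀(7L⁴-30L²x²+15x⁴)/(360LEI) = -2·(7·20⁴-30·20²·10²+15·10⁴)/(360·20·200000) = -7/72000 rad
Load 4 — applied couple M₀=6 kN·m at a=40/3 m (b=L-a=20/3):
  θ_4 = (M₀x²/(2L)+C₁)/EI  [x≤a] with C₁=M₀(3b²-L²)/(6L)=-40/3 = (6·10²/(2·20)+(-40/3))/200000 = 1/120000 rad
Superposition: θ = Σ θ_i = -19/1125000 rad ≈ -0.000017 rad

θ(10) = -19/1125000 rad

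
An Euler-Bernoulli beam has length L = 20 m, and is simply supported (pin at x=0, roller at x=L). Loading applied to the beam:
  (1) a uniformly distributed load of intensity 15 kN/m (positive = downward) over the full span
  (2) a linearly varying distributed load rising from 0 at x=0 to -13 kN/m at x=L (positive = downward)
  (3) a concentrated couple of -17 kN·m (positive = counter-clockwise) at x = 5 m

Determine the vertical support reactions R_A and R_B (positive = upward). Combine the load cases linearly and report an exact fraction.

R_A = 6349/60 kN, R_B = 3851/60 kN

Load 1 — uniform load w=15 kN/m over full span:
  R_A = wL/2 = 15·20/2 = 150 kN
  R_B = wL/2 = 15·20/2 = 150 kN
Load 2 — triangular load w₀=-13 kN/m (0→w₀ over full span):
  R_A = w₀L/6 = (-13)·20/6 = -130/3 kN
  R_B = w₀L/3 = (-13)·20/3 = -260/3 kN
Load 3 — applied couple M₀=-17 kN·m at a=5 m (b=L-a=15):
  R_A = M₀/L = (-17)/20 = -17/20 kN
  R_B = -M₀/L = -(-17)/20 = 17/20 kN
Superposition: R_A = 6349/60 kN, R_B = 3851/60 kN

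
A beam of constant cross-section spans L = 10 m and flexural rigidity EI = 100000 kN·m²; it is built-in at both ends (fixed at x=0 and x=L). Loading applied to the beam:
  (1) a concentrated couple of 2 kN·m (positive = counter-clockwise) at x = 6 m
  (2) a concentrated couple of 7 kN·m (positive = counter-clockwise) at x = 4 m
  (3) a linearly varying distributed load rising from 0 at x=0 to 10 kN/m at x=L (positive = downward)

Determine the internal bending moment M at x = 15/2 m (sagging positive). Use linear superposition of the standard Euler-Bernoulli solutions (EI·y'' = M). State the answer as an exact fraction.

M(15/2) = 9713/1200 kN·m

Load 1 — applied couple M₀=2 kN·m at a=6 m (b=L-a=4):
  M_1 = R_Ax - M_A - M₀  [x>a] with R_A=36/125, M_A=16/25 = (36/125)·(15/2) - (16/25) - 2 = -12/25 kN·m
Load 2 — applied couple M₀=7 kN·m at a=4 m (b=L-a=6):
  M_2 = R_Ax - M_A - M₀  [x>a] with R_A=126/125, M_A=21/25 = (126/125)·(15/2) - (21/25) - 7 = -7/25 kN·m
Load 3 — triangular load w₀=10 kN/m (0→w₀ over full span):
  M_3 = 3w₀Lx/20 - w₀L²/30 - w₀x³/(6L) = 3·10·10·(15/2)/20 - 10·10²/30 - 10·(15/2)³/(6·10) = 425/48 kN·m
Superposition: M = Σ M_i = 9713/1200 kN·m ≈ 8.094167 kN·m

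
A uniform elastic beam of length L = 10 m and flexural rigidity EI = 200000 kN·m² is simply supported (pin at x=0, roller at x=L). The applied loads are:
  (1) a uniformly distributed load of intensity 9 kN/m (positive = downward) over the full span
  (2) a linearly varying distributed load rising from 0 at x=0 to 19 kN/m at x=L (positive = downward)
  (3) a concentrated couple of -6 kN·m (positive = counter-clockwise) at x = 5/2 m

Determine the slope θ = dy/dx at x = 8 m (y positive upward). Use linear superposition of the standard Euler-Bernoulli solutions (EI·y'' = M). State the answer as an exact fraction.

θ(8) = 224477/72000000 rad

Load 1 — uniform load w=9 kN/m over full span:
  θ_1 = -w(L³-6Lx²+4x³)/(24EI) = -9·(10³-6·10·8²+4·8³)/(24·200000) = 297/200000 rad
Load 2 — triangular load w₀=19 kN/m (0→w₀ over full span):
  θ_2 = -w₀(7L⁴-30L²x²+15x⁴)/(360LEI) = -19·(7·10⁴-30·10²·8²+15·8⁴)/(360·10·200000) = 14383/9000000 rad
Load 3 — applied couple M₀=-6 kN·m at a=5/2 m (b=L-a=15/2):
  θ_3 = (M₀x²/(2L)-M₀(x-a)+C₁)/EI  [x>a] with C₁=M₀(3b²-L²)/(6L)=-55/8 = ((-6)·8²/(2·10)-(-6)·(8-(5/2))+(-55/8))/200000 = 277/8000000 rad
Superposition: θ = Σ θ_i = 224477/72000000 rad ≈ 0.003118 rad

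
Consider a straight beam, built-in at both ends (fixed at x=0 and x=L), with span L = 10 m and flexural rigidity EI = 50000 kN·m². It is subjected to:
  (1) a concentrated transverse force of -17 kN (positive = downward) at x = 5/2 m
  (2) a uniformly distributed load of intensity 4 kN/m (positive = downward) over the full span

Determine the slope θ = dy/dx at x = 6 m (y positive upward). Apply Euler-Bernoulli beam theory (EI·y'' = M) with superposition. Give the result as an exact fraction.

θ(6) = 43/400000 rad

Load 1 — point force P=-17 kN at a=5/2 m (b=L-a=15/2):
  θ_1 = Pa²(L-x)(2bL-(3b+a)(L-x))/(2L³EI)  [x>a] = (-17)·(5/2)²·(10-6)·(2·(15/2)·10-(3·(15/2)+(5/2))·(10-6))/(2·10³·50000) = -17/80000 rad
Load 2 — uniform load w=4 kN/m over full span:
  θ_2 = -wx(L-x)(L-2x)/(12EI) = -4·6·(10-6)·(10-2·6)/(12·50000) = 1/3125 rad
Superposition: θ = Σ θ_i = 43/400000 rad ≈ 0.000107 rad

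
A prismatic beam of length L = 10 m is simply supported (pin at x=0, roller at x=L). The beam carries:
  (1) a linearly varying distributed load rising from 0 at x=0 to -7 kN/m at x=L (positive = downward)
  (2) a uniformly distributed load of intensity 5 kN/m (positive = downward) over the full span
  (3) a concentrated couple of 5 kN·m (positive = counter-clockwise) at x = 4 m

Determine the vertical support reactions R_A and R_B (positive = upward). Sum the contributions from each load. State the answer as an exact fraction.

Load 1 — triangular load w₀=-7 kN/m (0→w₀ over full span):
  R_A = w₀L/6 = (-7)·10/6 = -35/3 kN
  R_B = w₀L/3 = (-7)·10/3 = -70/3 kN
Load 2 — uniform load w=5 kN/m over full span:
  R_A = wL/2 = 5·10/2 = 25 kN
  R_B = wL/2 = 5·10/2 = 25 kN
Load 3 — applied couple M₀=5 kN·m at a=4 m (b=L-a=6):
  R_A = M₀/L = 5/10 = 1/2 kN
  R_B = -M₀/L = -5/10 = -1/2 kN
Superposition: R_A = 83/6 kN, R_B = 7/6 kN

R_A = 83/6 kN, R_B = 7/6 kN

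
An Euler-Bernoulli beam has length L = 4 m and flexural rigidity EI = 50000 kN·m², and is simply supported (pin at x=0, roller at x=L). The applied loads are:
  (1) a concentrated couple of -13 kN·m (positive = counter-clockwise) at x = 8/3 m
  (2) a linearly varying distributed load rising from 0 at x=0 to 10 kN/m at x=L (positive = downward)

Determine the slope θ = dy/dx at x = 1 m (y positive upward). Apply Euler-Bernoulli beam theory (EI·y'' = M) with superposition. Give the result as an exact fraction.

θ(1) = -81/800000 rad

Load 1 — applied couple M₀=-13 kN·m at a=8/3 m (b=L-a=4/3):
  θ_1 = (M₀x²/(2L)+C₁)/EI  [x≤a] with C₁=M₀(3b²-L²)/(6L)=52/9 = ((-13)·1²/(2·4)+(52/9))/50000 = 299/3600000 rad
Load 2 — triangular load w₀=10 kN/m (0→w₀ over full span):
  θ_2 = -w₀(7L⁴-30L²x²+15x⁴)/(360LEI) = -10·(7·4⁴-30·4²·1²+15·1⁴)/(360·4·50000) = -1327/7200000 rad
Superposition: θ = Σ θ_i = -81/800000 rad ≈ -0.000101 rad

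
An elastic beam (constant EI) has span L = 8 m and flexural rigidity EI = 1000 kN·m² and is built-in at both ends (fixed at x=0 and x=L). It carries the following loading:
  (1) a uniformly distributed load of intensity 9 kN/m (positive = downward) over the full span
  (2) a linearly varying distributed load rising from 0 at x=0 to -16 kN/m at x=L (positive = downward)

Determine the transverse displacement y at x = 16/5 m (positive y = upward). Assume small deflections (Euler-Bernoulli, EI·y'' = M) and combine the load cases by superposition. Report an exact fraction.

y(16/5) = -25344/1953125 m

Load 1 — uniform load w=9 kN/m over full span:
  y_1 = -wx²(L-x)²/(24EI) = -9·(16/5)²·(8-(16/5))²/(24·1000) = -6912/78125 m
Load 2 — triangular load w₀=-16 kN/m (0→w₀ over full span):
  y_2 = -w₀x²(L-x)²(x+2L)/(120LEI) = -(-16)·(16/5)²·(8-(16/5))²·((16/5)+2·8)/(120·8·1000) = 147456/1953125 m
Superposition: y = Σ y_i = -25344/1953125 m ≈ -0.012976 m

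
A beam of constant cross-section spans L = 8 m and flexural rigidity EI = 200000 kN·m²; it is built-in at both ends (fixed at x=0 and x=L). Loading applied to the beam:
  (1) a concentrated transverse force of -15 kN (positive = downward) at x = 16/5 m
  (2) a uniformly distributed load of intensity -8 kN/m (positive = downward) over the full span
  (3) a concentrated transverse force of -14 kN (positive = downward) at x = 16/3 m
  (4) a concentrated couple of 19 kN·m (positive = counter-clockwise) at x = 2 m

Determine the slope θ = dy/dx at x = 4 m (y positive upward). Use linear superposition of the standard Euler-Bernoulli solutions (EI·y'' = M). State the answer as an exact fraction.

Load 1 — point force P=-15 kN at a=16/5 m (b=L-a=24/5):
  θ_1 = Pa²(L-x)(2bL-(3b+a)(L-x))/(2L³EI)  [x>a] = (-15)·(16/5)²·(8-4)·(2·(24/5)·8-(3·(24/5)+(16/5))·(8-4))/(2·8³·200000) = -3/156250 rad
Load 2 — uniform load w=-8 kN/m over full span:
  θ_2 = -wx(L-x)(L-2x)/(12EI) = -(-8)·4·(8-4)·(8-2·4)/(12·200000) = 0 rad
Load 3 — point force P=-14 kN at a=16/3 m (b=L-a=8/3):
  θ_3 = -Pb²x(2aL-(3a+b)x)/(2L³EI)  [x≤a] = -(-14)·(8/3)²·4·(2·(16/3)·8-(3·(16/3)+(8/3))·4)/(2·8³·200000) = 7/337500 rad
Load 4 — applied couple M₀=19 kN·m at a=2 m (b=L-a=6):
  θ_4 = (R_Ax²/2 - M_Ax - M₀(x-a))/EI  [x>a] with R_A=171/64, M_A=-57/16 = ((171/64)·4²/2 - (-57/16)·4 - 19·(4-2))/200000 = -19/1600000 rad
Superposition: θ = Σ θ_i = -11161/1080000000 rad ≈ -0.000010 rad

θ(4) = -11161/1080000000 rad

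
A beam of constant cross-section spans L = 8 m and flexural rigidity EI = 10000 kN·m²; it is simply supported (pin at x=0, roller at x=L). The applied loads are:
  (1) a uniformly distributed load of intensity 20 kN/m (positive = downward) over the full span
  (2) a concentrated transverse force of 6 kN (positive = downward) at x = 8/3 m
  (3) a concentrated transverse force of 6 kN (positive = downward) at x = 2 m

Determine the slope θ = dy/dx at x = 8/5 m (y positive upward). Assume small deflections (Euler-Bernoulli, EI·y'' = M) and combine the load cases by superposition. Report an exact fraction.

θ(8/5) = -250927/6750000 rad

Load 1 — uniform load w=20 kN/m over full span:
  θ_1 = -w(L³-6Lx²+4x³)/(24EI) = -20·(8³-6·8·(8/5)²+4·(8/5)³)/(24·10000) = -528/15625 rad
Load 2 — point force P=6 kN at a=8/3 m (b=L-a=16/3):
  θ_2 = -Pb(L²-b²-3x²)/(6LEI)  [x≤a] = -6·(16/3)·(8²-(16/3)²-3·(8/5)²)/(6·8·10000) = -784/421875 rad
Load 3 — point force P=6 kN at a=2 m (b=L-a=6):
  θ_3 = -Pb(L²-b²-3x²)/(6LEI)  [x≤a] = -6·6·(8²-6²-3·(8/5)²)/(6·8·10000) = -381/250000 rad
Superposition: θ = Σ θ_i = -250927/6750000 rad ≈ -0.037174 rad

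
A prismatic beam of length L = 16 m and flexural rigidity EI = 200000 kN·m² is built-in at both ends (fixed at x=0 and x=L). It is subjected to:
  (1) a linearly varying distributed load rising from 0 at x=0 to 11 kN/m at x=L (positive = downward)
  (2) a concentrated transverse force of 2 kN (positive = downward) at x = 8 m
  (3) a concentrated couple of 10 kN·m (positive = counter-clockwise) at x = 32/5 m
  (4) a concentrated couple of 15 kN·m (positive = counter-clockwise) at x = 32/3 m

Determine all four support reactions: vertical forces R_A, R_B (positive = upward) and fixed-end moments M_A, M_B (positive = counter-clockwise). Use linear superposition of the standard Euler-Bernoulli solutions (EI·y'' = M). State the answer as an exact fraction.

Load 1 — triangular load w₀=11 kN/m (0→w₀ over full span):
  R_A = 3w₀L/20 = 3·11·16/20 = 132/5 kN
  M_A = w₀L²/30 = 11·16²/30 = 1408/15 kN·m
  R_B = 7w₀L/20 = 7·11·16/20 = 308/5 kN
  M_B = -w₀L²/20 = -11·16²/20 = -704/5 kN·m
Load 2 — point force P=2 kN at a=8 m (b=L-a=8):
  R_A = Pb²(3a+b)/L³ = 2·8²·(3·8+8)/16³ = 1 kN
  M_A = Pab²/L² = 2·8·8²/16² = 4 kN·m
  R_B = Pa²(a+3b)/L³ = 2·8²·(8+3·8)/16³ = 1 kN
  M_B = -Pa²b/L² = -2·8²·8/16² = -4 kN·m
Load 3 — applied couple M₀=10 kN·m at a=32/5 m (b=L-a=48/5):
  R_A = 6M₀ab/L³ = 6·10·(32/5)·(48/5)/16³ = 9/10 kN
  M_A = M₀b(2a-b)/L² = 10·(48/5)·(2·(32/5)-(48/5))/16² = 6/5 kN·m
  R_B = -6M₀ab/L³ = -6·10·(32/5)·(48/5)/16³ = -9/10 kN
  M_B = M₀a(2b-a)/L² = 10·(32/5)·(2·(48/5)-(32/5))/16² = 16/5 kN·m
Load 4 — applied couple M₀=15 kN·m at a=32/3 m (b=L-a=16/3):
  R_A = 6M₀ab/L³ = 6·15·(32/3)·(16/3)/16³ = 5/4 kN
  M_A = M₀b(2a-b)/L² = 15·(16/3)·(2·(32/3)-(16/3))/16² = 5 kN·m
  R_B = -6M₀ab/L³ = -6·15·(32/3)·(16/3)/16³ = -5/4 kN
  M_B = M₀a(2b-a)/L² = 15·(32/3)·(2·(16/3)-(32/3))/16² = 0 kN·m
Superposition: R_A = 591/20 kN, M_A = 1561/15 kN·m, R_B = 1209/20 kN, M_B = -708/5 kN·m

R_A = 591/20 kN, M_A = 1561/15 kN·m, R_B = 1209/20 kN, M_B = -708/5 kN·m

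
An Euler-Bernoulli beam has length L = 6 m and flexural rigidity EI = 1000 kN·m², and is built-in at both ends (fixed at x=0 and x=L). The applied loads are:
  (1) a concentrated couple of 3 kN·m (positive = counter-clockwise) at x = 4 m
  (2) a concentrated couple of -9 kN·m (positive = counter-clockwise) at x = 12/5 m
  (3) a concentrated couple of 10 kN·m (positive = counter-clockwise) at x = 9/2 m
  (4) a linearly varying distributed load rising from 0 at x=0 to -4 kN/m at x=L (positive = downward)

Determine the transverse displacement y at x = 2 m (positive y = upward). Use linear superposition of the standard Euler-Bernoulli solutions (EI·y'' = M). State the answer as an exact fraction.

y(2) = -181/300000 m

Load 1 — applied couple M₀=3 kN·m at a=4 m (b=L-a=2):
  y_1 = (R_Ax³/6 - M_Ax²/2)/EI  [x≤a] with R_A=2/3, M_A=1 = ((2/3)·2³/6 - 1·2²/2)/1000 = -1/900 m
Load 2 — applied couple M₀=-9 kN·m at a=12/5 m (b=L-a=18/5):
  y_2 = (R_Ax³/6 - M_Ax²/2)/EI  [x≤a] with R_A=-54/25, M_A=-27/25 = ((-54/25)·2³/6 - (-27/25)·2²/2)/1000 = -9/12500 m
Load 3 — applied couple M₀=10 kN·m at a=9/2 m (b=L-a=3/2):
  y_3 = (R_Ax³/6 - M_Ax²/2)/EI  [x≤a] with R_A=15/8, M_A=25/8 = ((15/8)·2³/6 - (25/8)·2²/2)/1000 = -3/800 m
Load 4 — triangular load w₀=-4 kN/m (0→w₀ over full span):
  y_4 = -w₀x²(L-x)²(x+2L)/(120LEI) = -(-4)·2²·(6-2)²·(2+2·6)/(120·6·1000) = 28/5625 m
Superposition: y = Σ y_i = -181/300000 m ≈ -0.000603 m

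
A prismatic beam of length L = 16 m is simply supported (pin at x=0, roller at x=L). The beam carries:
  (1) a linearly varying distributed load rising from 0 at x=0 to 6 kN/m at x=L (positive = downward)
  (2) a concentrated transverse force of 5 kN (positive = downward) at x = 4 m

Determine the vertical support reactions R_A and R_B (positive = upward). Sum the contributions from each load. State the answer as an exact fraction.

R_A = 79/4 kN, R_B = 133/4 kN

Load 1 — triangular load w₀=6 kN/m (0→w₀ over full span):
  R_A = w₀L/6 = 6·16/6 = 16 kN
  R_B = w₀L/3 = 6·16/3 = 32 kN
Load 2 — point force P=5 kN at a=4 m (b=L-a=12):
  R_A = Pb/L = 5·12/16 = 15/4 kN
  R_B = Pa/L = 5·4/16 = 5/4 kN
Superposition: R_A = 79/4 kN, R_B = 133/4 kN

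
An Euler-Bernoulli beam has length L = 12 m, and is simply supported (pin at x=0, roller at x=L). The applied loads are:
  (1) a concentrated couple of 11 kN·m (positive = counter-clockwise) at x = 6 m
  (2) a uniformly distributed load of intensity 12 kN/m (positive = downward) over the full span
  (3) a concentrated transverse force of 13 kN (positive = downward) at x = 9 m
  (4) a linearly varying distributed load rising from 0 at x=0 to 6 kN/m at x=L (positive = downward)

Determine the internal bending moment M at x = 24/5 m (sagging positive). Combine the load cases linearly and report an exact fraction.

M(24/5) = 34468/125 kN·m

Load 1 — applied couple M₀=11 kN·m at a=6 m (b=L-a=6):
  M_1 = M₀x/L  [x≤a] = 11·(24/5)/12 = 22/5 kN·m
Load 2 — uniform load w=12 kN/m over full span:
  M_2 = wx(L-x)/2 = 12·(24/5)·(12-(24/5))/2 = 5184/25 kN·m
Load 3 — point force P=13 kN at a=9 m (b=L-a=3):
  M_3 = Pbx/L  [x≤a] = 13·3·(24/5)/12 = 78/5 kN·m
Load 4 — triangular load w₀=6 kN/m (0→w₀ over full span):
  M_4 = w₀Lx/6 - w₀x³/(6L) = 6·12·(24/5)/6 - 6·(24/5)³/(6·12) = 6048/125 kN·m
Superposition: M = Σ M_i = 34468/125 kN·m ≈ 275.744000 kN·m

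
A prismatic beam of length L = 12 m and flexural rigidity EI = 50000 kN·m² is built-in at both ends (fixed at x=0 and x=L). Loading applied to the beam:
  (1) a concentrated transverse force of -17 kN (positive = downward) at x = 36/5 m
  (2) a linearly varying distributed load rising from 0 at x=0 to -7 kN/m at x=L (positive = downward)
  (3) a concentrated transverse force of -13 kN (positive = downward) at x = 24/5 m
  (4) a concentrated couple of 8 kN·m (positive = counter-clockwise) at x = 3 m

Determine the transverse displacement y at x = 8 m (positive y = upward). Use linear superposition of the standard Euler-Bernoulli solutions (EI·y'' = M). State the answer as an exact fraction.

Load 1 — point force P=-17 kN at a=36/5 m (b=L-a=24/5):
  y_1 = -Pa²(L-x)²(3bL-(3b+a)(L-x))/(6L³EI)  [x>a] = -(-17)·(36/5)²·(12-8)²·(3·(24/5)·12-(3·(24/5)+(36/5))·(12-8))/(6·12³·50000) = 918/390625 m
Load 2 — triangular load w₀=-7 kN/m (0→w₀ over full span):
  y_2 = -w₀x²(L-x)²(x+2L)/(120LEI) = -(-7)·8²·(12-8)²·(8+2·12)/(120·12·50000) = 448/140625 m
Load 3 — point force P=-13 kN at a=24/5 m (b=L-a=36/5):
  y_3 = -Pa²(L-x)²(3bL-(3b+a)(L-x))/(6L³EI)  [x>a] = -(-13)·(24/5)²·(12-8)²·(3·(36/5)·12-(3·(36/5)+(24/5))·(12-8))/(6·12³·50000) = 1664/1171875 m
Load 4 — applied couple M₀=8 kN·m at a=3 m (b=L-a=9):
  y_4 = (R_Ax³/6 - M_Ax²/2 - M₀(x-a)²/2)/EI  [x>a] with R_A=3/4, M_A=-3/2 = ((3/4)·8³/6 - (-3/2)·8²/2 - 8·(8-3)²/2)/50000 = 3/12500 m
Superposition: y = Σ y_i = 101191/14062500 m ≈ 0.007196 m

y(8) = 101191/14062500 m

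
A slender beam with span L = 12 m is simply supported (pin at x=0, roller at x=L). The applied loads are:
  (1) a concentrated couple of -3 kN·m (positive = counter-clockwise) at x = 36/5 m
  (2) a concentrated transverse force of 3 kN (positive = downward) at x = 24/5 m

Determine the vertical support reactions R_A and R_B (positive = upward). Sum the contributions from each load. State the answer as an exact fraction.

R_A = 31/20 kN, R_B = 29/20 kN

Load 1 — applied couple M₀=-3 kN·m at a=36/5 m (b=L-a=24/5):
  R_A = M₀/L = (-3)/12 = -1/4 kN
  R_B = -M₀/L = -(-3)/12 = 1/4 kN
Load 2 — point force P=3 kN at a=24/5 m (b=L-a=36/5):
  R_A = Pb/L = 3·(36/5)/12 = 9/5 kN
  R_B = Pa/L = 3·(24/5)/12 = 6/5 kN
Superposition: R_A = 31/20 kN, R_B = 29/20 kN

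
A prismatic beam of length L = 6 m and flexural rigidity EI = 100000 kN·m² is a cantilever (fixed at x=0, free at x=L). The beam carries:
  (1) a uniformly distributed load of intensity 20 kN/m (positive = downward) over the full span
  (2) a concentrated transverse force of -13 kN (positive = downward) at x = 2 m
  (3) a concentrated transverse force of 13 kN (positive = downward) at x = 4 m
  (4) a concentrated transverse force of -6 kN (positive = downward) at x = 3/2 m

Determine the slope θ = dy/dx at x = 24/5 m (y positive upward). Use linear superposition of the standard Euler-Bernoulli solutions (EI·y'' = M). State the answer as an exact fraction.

Load 1 — uniform load w=20 kN/m over full span:
  θ_1 = -wx(x²-3Lx+3L²)/(6EI) = -20·(24/5)·((24/5)²-3·6·(24/5)+3·6²)/(6·100000) = -558/78125 rad
Load 2 — point force P=-13 kN at a=2 m (b=L-a=4):
  θ_2 = -Pa²/(2EI)  [x>a] = -(-13)·2²/(2·100000) = 13/50000 rad
Load 3 — point force P=13 kN at a=4 m (b=L-a=2):
  θ_3 = -Pa²/(2EI)  [x>a] = -13·4²/(2·100000) = -13/12500 rad
Load 4 — point force P=-6 kN at a=3/2 m (b=L-a=9/2):
  θ_4 = -Pa²/(2EI)  [x>a] = -(-6)·(3/2)²/(2·100000) = 27/400000 rad
Superposition: θ = Σ θ_i = -78549/10000000 rad ≈ -0.007855 rad

θ(24/5) = -78549/10000000 rad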